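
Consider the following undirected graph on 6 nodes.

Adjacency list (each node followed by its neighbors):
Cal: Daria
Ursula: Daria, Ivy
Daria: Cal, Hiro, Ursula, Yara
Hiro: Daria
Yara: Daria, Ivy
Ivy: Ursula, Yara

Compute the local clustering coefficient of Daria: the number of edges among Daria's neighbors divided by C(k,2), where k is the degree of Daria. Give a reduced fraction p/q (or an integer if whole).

Daria's neighbors: Cal, Hiro, Ursula, and Yara (k = 4).
Possible neighbor pairs: C(4,2) = 6. Edges among them: none → e = 0.
Clustering(Daria) = 0/6 = 0.

0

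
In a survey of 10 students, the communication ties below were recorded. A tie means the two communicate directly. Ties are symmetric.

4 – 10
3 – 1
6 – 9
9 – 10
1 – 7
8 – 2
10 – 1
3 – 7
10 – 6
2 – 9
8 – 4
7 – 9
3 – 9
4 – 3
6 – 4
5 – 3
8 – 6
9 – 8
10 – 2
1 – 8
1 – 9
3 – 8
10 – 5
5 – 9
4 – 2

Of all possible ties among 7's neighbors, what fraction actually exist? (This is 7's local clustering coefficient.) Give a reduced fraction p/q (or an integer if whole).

1

7's neighbors: 1, 3, and 9 (k = 3).
Possible neighbor pairs: C(3,2) = 3. Edges among them: 1–3, 1–9, 3–9 → e = 3.
Clustering(7) = 3/3 = 1.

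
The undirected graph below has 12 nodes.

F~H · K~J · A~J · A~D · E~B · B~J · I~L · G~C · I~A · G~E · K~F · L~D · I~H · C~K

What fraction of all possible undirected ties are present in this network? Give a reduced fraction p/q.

There are 14 edges and 12 nodes, so the maximum possible is C(12,2) = 66.
Density = 14/66 = 7/33.

7/33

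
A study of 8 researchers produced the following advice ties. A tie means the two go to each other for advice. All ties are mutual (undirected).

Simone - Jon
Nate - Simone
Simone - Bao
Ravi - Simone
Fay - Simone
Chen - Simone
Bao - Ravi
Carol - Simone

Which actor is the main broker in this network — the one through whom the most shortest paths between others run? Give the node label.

Unnormalized betweenness of each node: Bao:0, Carol:0, Chen:0, Fay:0, Jon:0, Nate:0, Ravi:0, Simone:20.
Simone has the largest value, 20, making it the main broker — the node through which the most shortest paths run.

Simone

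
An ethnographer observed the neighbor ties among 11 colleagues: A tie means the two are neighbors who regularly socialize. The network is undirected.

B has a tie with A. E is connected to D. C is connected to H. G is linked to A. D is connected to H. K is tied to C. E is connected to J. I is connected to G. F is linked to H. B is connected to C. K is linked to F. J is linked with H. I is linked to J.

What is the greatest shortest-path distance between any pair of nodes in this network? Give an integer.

4

Eccentricity of each node (its greatest distance to any other): A:4, B:4, C:3, D:4, E:4, F:4, G:4, H:3, I:4, J:3, K:4.
The maximum eccentricity is 4, realized for instance by the pair A–F via A – B – C – K – F. So the diameter is 4.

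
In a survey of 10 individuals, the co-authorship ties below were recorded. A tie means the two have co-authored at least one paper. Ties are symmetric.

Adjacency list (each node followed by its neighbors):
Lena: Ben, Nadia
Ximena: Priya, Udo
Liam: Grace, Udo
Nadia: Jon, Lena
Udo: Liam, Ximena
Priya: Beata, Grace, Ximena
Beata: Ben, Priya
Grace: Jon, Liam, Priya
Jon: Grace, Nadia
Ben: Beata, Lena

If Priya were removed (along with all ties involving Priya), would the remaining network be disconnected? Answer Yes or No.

Even without Priya, every remaining node can still reach every other (the residual graph is connected), so Priya is not a cut vertex.

No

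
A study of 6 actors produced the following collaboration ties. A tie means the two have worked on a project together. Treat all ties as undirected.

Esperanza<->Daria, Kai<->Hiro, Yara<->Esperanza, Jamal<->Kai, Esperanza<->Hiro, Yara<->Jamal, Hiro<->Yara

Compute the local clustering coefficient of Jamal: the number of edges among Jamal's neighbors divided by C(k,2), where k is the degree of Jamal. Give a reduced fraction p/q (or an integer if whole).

Jamal's neighbors: Kai and Yara (k = 2).
Possible neighbor pairs: C(2,2) = 1. Edges among them: none → e = 0.
Clustering(Jamal) = 0/1.

0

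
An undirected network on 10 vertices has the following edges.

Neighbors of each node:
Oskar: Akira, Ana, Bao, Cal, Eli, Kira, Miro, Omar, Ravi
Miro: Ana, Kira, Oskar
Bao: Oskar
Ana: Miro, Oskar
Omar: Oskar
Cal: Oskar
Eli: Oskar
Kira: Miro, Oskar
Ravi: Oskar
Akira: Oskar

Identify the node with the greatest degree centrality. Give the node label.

Degrees — Akira:1, Ana:2, Bao:1, Cal:1, Eli:1, Kira:2, Miro:3, Omar:1, Oskar:9, Ravi:1.
The maximum is 9, attained only by Oskar.

Oskar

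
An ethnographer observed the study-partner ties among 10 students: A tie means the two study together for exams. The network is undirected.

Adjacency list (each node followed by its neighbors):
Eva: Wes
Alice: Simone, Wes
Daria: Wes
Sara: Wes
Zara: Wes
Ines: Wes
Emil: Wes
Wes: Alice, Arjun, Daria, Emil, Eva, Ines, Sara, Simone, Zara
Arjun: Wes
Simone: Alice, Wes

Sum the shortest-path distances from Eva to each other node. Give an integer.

17

Distances from Eva: Alice:2, Arjun:2, Daria:2, Emil:2, Ines:2, Sara:2, Simone:2, Wes:1, Zara:2.
Sum = 2 + 2 + 2 + 2 + 2 + 2 + 2 + 1 + 2 = 17.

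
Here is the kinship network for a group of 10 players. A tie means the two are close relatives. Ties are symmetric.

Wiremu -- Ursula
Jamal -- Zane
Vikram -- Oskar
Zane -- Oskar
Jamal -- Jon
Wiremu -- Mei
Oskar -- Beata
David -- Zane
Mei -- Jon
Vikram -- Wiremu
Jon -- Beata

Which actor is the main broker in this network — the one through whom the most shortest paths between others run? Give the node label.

Unnormalized betweenness of each node: Beata:2, David:0, Jamal:4, Jon:17/2, Mei:11/2, Oskar:23/2, Ursula:0, Vikram:15/2, Wiremu:10, Zane:10.
Oskar has the largest value, 23/2, making it the main broker — the node through which the most shortest paths run.

Oskar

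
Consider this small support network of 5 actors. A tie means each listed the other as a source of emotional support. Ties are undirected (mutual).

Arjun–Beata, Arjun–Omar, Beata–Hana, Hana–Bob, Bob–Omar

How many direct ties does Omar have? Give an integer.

2

Omar is directly tied to Arjun and Bob. That is 2 neighbors, so the degree of Omar is 2.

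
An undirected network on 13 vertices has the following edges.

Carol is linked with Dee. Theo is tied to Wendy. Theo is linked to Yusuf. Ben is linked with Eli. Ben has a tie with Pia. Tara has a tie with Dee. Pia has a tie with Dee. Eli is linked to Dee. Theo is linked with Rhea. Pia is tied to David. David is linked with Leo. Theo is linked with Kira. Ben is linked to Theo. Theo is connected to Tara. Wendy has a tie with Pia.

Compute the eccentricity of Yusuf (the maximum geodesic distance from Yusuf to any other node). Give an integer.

Distances from Yusuf: Ben:2, Carol:4, David:4, Dee:3, Eli:3, Kira:2, Leo:5, Pia:3, Rhea:2, Tara:2, Theo:1, Wendy:2.
The largest is 5 (to Leo), so the eccentricity of Yusuf is 5.

5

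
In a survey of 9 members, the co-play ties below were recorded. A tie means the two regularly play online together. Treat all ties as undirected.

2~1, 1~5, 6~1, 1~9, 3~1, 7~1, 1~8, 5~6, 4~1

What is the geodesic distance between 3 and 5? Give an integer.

One shortest route is 3 – 1 – 5, which uses 2 edges, and 3 and 5 are not directly tied, so nothing shorter exists. So d(3,5) = 2.

2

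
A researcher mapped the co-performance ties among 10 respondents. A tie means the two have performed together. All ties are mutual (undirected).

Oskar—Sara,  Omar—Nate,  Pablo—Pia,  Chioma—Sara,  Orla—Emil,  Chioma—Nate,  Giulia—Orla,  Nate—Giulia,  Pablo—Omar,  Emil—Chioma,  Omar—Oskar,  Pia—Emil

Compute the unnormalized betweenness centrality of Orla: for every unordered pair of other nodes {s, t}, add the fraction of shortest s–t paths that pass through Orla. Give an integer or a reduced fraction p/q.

2

Pairs whose geodesics pass through Orla — Pia–Giulia: 1; Giulia–Emil: 1.
All other pairs contribute 0.
Summing the contributions gives betweenness(Orla) = 2.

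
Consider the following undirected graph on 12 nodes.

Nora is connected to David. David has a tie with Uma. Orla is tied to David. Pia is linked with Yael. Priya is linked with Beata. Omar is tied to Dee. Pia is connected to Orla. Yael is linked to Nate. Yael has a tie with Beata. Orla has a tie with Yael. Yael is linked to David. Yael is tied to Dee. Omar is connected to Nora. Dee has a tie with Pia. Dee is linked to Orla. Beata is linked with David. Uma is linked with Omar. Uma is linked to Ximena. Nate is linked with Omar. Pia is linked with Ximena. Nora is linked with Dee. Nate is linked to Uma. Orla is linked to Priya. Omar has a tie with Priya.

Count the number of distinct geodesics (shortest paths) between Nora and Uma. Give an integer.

The shortest distance is 2. The length-2 paths are: Nora–David–Uma; Nora–Omar–Uma.
That gives 2 distinct shortest paths.

2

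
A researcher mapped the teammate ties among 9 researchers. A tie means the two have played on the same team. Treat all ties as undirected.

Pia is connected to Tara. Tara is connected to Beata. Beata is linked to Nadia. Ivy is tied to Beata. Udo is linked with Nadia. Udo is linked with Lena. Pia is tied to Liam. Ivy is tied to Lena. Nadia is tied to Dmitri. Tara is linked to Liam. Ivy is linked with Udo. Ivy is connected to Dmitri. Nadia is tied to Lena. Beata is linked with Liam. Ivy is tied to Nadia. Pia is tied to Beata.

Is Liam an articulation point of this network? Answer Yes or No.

Even without Liam, every remaining node can still reach every other (the residual graph is connected), so Liam is not a cut vertex.

No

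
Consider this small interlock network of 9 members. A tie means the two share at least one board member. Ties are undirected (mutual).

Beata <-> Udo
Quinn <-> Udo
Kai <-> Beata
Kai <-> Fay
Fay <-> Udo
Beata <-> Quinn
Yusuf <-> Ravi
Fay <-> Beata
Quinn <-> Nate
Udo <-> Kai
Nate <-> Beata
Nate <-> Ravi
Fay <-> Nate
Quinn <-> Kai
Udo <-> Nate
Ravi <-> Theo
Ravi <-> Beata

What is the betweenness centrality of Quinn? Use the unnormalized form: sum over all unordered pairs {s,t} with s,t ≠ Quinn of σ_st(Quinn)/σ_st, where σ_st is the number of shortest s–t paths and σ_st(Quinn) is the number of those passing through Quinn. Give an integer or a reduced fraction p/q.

1/4

Pairs whose geodesics pass through Quinn — Nate–Kai: 1/4.
All other pairs contribute 0.
Summing the contributions gives betweenness(Quinn) = 1/4.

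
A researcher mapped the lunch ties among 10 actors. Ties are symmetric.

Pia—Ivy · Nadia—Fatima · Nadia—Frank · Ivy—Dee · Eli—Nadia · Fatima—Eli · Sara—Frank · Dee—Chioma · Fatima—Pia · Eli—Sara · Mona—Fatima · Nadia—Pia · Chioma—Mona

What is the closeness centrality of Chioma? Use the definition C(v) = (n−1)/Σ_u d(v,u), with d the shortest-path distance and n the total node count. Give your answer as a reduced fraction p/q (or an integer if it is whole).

9/23

Distances from Chioma: Dee:1, Eli:3, Fatima:2, Frank:4, Ivy:2, Mona:1, Nadia:3, Pia:3, Sara:4. Sum = 23.
n = 10, so closeness = 9/23.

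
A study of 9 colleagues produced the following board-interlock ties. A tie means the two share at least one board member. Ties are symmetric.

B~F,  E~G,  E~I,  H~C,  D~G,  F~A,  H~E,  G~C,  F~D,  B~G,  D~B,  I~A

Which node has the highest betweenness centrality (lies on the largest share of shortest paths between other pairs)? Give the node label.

G

Unnormalized betweenness of each node: A:38/15, B:139/60, C:19/10, D:139/60, E:119/15, F:25/6, G:673/60, H:5/4, I:101/30.
G has the largest value, 673/60, making it the main broker — the node through which the most shortest paths run.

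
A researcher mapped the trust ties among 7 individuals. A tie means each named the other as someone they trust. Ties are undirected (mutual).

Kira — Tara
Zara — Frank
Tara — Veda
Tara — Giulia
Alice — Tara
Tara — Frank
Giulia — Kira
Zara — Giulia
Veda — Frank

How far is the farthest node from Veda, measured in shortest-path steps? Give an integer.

Distances from Veda: Alice:2, Frank:1, Giulia:2, Kira:2, Tara:1, Zara:2.
The largest is 2 (to Alice, Kira, Giulia, and Zara), so the eccentricity of Veda is 2.

2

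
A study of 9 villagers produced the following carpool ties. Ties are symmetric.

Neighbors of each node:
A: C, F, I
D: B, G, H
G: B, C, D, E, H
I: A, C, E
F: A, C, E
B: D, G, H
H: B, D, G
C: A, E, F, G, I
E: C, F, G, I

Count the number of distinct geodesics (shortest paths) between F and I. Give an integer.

The shortest distance is 2. The length-2 paths are: F–E–I; F–A–I; F–C–I.
That gives 3 distinct shortest paths.

3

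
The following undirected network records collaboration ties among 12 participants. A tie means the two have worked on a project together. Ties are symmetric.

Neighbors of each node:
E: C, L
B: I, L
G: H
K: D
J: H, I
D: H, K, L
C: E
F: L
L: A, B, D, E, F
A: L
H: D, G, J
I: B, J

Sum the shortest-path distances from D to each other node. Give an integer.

21

Distances from D: A:2, B:2, C:3, E:2, F:2, G:2, H:1, I:3, J:2, K:1, L:1.
Sum = 2 + 2 + 3 + 2 + 2 + 2 + 1 + 3 + 2 + 1 + 1 = 21.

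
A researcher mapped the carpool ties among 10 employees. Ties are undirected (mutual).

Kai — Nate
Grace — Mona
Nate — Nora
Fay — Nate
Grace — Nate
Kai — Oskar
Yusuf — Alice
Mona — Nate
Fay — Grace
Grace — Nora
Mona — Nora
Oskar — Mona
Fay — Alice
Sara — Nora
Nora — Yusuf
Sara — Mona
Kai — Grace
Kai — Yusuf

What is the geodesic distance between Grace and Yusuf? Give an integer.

2

One shortest route is Grace – Kai – Yusuf, which uses 2 edges, and Grace and Yusuf are not directly tied, so nothing shorter exists. So d(Grace,Yusuf) = 2.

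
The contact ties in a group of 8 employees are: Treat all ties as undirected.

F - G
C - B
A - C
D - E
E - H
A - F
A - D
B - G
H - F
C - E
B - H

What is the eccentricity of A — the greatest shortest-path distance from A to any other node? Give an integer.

Distances from A: B:2, C:1, D:1, E:2, F:1, G:2, H:2.
The largest is 2 (to E, B, G, and H), so the eccentricity of A is 2.

2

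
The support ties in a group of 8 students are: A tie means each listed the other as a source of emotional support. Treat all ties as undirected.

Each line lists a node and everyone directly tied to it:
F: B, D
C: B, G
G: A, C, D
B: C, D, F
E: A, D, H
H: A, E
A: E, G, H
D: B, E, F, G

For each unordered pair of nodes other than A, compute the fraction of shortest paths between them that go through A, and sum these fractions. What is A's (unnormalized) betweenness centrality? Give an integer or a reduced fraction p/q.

17/6

Pairs whose geodesics pass through A — E–G: 1/2; E–C: 1/3; H–G: 1; H–C: 1.
All other pairs contribute 0.
Summing the contributions gives betweenness(A) = 17/6.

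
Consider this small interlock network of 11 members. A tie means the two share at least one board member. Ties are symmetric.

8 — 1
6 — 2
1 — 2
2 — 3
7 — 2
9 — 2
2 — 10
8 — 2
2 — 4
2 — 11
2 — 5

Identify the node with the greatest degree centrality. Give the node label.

Degrees — 1:2, 2:10, 3:1, 4:1, 5:1, 6:1, 7:1, 8:2, 9:1, 10:1, 11:1.
The maximum is 10, attained only by 2.

2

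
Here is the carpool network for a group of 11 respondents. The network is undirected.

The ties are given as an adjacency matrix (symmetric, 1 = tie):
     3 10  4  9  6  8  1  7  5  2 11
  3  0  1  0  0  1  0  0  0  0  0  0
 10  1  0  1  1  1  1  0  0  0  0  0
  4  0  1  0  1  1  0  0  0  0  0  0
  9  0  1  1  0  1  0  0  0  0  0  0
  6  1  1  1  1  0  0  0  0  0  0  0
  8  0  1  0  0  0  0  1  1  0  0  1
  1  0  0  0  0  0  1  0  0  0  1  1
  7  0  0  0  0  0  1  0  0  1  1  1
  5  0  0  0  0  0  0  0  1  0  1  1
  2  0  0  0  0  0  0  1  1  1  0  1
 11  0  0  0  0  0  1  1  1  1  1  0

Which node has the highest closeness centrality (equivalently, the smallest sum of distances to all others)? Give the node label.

Farness (sum of distances to all others) for each node — 1:21, 2:25, 3:25, 4:24, 5:26, 6:23, 7:20, 8:16, 9:24, 10:17, 11:19.
The smallest farness is 16, for 8, so 8 has the highest closeness.

8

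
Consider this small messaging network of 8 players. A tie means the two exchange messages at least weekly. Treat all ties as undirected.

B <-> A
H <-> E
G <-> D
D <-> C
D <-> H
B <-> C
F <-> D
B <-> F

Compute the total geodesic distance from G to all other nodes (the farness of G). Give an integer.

Distances from G: A:4, B:3, C:2, D:1, E:3, F:2, H:2.
Sum = 4 + 3 + 2 + 1 + 3 + 2 + 2 = 17.

17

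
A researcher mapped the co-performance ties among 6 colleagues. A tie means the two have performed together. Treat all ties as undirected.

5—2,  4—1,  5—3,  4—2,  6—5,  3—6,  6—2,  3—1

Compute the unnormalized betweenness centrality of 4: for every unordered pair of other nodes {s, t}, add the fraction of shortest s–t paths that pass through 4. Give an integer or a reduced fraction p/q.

1

Pairs whose geodesics pass through 4 — 2–1: 1.
All other pairs contribute 0.
Summing the contributions gives betweenness(4) = 1.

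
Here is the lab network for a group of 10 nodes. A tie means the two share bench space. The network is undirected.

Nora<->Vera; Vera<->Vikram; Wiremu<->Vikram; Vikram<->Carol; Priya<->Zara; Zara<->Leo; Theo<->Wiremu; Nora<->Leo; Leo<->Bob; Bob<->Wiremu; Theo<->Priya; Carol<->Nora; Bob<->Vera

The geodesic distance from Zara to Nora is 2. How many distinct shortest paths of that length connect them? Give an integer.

1

The shortest distance is 2, and the only length-2 path is Zara–Leo–Nora. So there is exactly 1 shortest path.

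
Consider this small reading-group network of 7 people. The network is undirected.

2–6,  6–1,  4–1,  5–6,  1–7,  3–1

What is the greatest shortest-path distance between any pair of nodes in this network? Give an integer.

Eccentricity of each node (its greatest distance to any other): 1:2, 2:3, 3:3, 4:3, 5:3, 6:2, 7:3.
The maximum eccentricity is 3, realized for instance by the pair 3–2 via 3 – 1 – 6 – 2. So the diameter is 3.

3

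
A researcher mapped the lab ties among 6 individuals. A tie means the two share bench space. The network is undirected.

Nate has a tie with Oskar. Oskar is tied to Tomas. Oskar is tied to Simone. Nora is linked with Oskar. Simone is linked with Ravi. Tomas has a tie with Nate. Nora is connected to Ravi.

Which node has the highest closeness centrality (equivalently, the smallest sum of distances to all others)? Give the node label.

Farness (sum of distances to all others) for each node — Nate:9, Nora:8, Oskar:6, Ravi:10, Simone:8, Tomas:9.
The smallest farness is 6, for Oskar, so Oskar has the highest closeness.

Oskar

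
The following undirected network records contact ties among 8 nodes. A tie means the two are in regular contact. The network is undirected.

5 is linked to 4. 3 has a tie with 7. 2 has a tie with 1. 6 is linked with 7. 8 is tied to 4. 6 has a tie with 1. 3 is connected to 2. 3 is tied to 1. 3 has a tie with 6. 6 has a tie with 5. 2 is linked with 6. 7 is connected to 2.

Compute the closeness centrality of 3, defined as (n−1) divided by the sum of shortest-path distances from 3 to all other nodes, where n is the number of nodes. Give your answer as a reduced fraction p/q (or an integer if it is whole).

Distances from 3: 1:1, 2:1, 4:3, 5:2, 6:1, 7:1, 8:4. Sum = 13.
n = 8, so closeness = 7/13.

7/13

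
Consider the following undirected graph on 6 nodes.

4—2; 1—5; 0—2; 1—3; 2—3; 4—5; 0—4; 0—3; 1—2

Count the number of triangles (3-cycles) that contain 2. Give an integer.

3

2's neighbors: 0, 1, 3, and 4.
Neighbor pairs that are themselves tied: 2–0–3; 2–0–4; 2–1–3. Each forms one triangle with 2, for 3 in total.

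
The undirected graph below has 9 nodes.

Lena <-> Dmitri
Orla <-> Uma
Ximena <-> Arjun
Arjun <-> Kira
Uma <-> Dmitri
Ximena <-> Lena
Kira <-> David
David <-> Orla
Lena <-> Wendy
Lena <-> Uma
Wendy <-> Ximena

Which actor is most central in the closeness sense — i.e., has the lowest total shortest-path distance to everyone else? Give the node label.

Farness (sum of distances to all others) for each node — Arjun:17, David:19, Dmitri:18, Kira:19, Lena:14, Orla:17, Uma:15, Wendy:18, Ximena:15.
The smallest farness is 14, for Lena, so Lena has the highest closeness.

Lena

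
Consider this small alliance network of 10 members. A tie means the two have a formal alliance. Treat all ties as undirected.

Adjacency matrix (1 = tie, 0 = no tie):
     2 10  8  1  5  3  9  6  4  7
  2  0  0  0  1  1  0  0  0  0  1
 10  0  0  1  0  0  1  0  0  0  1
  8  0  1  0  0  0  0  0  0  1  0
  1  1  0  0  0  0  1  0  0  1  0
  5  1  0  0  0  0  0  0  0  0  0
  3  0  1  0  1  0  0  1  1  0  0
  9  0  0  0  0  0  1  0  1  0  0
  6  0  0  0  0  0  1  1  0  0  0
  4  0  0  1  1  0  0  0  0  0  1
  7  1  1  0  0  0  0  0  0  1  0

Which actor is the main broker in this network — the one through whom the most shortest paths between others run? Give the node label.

3

Unnormalized betweenness of each node: 1:32/3, 2:17/2, 3:15, 4:10/3, 5:0, 6:0, 7:29/6, 8:1/2, 9:0, 10:43/6.
3 has the largest value, 15, making it the main broker — the node through which the most shortest paths run.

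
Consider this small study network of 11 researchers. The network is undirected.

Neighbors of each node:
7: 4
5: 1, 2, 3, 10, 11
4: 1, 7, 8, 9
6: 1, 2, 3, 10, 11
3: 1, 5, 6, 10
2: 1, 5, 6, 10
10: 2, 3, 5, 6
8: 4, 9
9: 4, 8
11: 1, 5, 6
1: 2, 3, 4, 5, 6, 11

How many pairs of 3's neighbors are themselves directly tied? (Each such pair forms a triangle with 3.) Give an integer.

4

3's neighbors: 1, 5, 6, and 10.
Neighbor pairs that are themselves tied: 3–1–5; 3–1–6; 3–5–10; 3–6–10. Each forms one triangle with 3, for 4 in total.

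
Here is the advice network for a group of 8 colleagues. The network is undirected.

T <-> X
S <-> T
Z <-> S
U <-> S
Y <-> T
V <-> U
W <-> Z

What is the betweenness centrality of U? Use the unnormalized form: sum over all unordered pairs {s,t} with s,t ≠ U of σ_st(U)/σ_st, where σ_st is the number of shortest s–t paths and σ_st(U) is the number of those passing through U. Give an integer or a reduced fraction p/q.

Pairs whose geodesics pass through U — V–X: 1; V–W: 1; V–T: 1; V–S: 1; V–Z: 1; V–Y: 1.
All other pairs contribute 0.
Summing the contributions gives betweenness(U) = 6.

6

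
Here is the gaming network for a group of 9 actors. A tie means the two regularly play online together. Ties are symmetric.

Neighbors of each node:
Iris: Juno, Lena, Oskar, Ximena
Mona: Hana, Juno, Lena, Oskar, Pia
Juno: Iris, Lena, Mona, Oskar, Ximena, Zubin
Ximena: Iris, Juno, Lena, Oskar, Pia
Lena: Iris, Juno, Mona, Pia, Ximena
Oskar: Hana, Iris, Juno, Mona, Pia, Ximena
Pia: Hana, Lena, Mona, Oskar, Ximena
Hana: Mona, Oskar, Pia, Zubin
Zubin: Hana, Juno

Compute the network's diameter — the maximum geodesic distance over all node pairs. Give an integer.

Eccentricity of each node (its greatest distance to any other): Hana:2, Iris:2, Juno:2, Lena:2, Mona:2, Oskar:2, Pia:2, Ximena:2, Zubin:2.
The maximum eccentricity is 2, realized for instance by the pair Ximena–Mona via Ximena – Lena – Mona. So the diameter is 2.

2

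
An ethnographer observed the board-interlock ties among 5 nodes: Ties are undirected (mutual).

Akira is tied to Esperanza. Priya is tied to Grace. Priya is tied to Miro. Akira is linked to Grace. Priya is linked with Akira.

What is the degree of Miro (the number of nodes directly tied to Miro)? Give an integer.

1

Miro is directly tied to Priya. That is 1 neighbor, so the degree of Miro is 1.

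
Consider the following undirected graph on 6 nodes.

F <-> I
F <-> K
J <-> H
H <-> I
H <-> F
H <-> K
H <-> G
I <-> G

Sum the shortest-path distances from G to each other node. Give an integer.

8

Distances from G: F:2, H:1, I:1, J:2, K:2.
Sum = 2 + 1 + 1 + 2 + 2 = 8.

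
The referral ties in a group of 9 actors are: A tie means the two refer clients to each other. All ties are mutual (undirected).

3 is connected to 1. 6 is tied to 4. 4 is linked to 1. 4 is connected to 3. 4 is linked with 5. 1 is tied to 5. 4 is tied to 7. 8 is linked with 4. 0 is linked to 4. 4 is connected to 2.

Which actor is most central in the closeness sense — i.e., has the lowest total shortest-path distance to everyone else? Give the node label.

Farness (sum of distances to all others) for each node — 0:15, 1:13, 2:15, 3:14, 4:8, 5:14, 6:15, 7:15, 8:15.
The smallest farness is 8, for 4, so 4 has the highest closeness.

4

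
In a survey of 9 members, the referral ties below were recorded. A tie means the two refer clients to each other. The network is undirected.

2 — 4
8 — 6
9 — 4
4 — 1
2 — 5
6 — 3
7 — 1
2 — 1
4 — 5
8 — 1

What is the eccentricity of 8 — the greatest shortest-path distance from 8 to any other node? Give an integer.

Distances from 8: 1:1, 2:2, 3:2, 4:2, 5:3, 6:1, 7:2, 9:3.
The largest is 3 (to 9 and 5), so the eccentricity of 8 is 3.

3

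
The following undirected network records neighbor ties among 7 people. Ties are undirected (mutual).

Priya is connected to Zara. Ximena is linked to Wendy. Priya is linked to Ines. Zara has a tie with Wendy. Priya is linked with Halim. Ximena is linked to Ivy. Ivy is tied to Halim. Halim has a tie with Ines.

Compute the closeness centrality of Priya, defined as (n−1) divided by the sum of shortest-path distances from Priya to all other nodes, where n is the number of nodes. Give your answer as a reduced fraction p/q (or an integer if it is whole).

Distances from Priya: Halim:1, Ines:1, Ivy:2, Wendy:2, Ximena:3, Zara:1. Sum = 10.
n = 7, so closeness = 6/10 = 3/5.

3/5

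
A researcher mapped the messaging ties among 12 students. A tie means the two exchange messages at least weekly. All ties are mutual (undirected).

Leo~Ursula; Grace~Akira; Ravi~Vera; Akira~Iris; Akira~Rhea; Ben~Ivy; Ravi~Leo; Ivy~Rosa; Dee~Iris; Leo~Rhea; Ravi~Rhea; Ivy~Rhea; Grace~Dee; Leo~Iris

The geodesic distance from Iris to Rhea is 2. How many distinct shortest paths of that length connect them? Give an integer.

2

The shortest distance is 2. The length-2 paths are: Iris–Akira–Rhea; Iris–Leo–Rhea.
That gives 2 distinct shortest paths.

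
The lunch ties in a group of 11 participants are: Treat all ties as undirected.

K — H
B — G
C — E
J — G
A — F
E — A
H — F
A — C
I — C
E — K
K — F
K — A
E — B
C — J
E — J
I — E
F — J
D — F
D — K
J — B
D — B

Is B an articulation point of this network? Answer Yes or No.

Even without B, every remaining node can still reach every other (the residual graph is connected), so B is not a cut vertex.

No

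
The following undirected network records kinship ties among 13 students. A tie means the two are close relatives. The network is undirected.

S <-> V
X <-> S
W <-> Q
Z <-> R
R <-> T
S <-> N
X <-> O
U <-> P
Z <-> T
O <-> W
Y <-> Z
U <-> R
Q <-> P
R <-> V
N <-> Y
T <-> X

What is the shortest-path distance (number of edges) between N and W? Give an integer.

One shortest route is N – S – X – O – W, which uses 4 edges, and at distance 3 from N we only reach {O, R, T}, which does not include W. So d(N,W) = 4.

4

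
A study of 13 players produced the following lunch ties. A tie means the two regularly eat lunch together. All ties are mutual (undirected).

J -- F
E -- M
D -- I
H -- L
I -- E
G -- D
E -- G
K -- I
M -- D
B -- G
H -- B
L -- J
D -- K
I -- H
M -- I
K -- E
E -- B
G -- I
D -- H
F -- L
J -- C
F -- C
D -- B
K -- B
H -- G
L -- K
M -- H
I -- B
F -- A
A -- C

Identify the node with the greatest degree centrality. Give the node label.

I

Degrees — A:2, B:6, C:3, D:6, E:5, F:4, G:5, H:6, I:7, J:3, K:5, L:4, M:4.
The maximum is 7, attained only by I.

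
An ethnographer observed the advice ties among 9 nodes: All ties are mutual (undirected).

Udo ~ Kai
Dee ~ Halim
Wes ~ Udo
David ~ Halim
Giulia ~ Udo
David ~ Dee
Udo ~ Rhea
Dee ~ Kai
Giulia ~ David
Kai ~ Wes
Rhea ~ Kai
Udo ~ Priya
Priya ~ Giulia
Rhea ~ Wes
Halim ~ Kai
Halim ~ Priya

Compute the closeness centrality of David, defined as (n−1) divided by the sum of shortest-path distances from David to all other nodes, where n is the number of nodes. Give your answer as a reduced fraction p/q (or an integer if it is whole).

8/15

Distances from David: Dee:1, Giulia:1, Halim:1, Kai:2, Priya:2, Rhea:3, Udo:2, Wes:3. Sum = 15.
n = 9, so closeness = 8/15.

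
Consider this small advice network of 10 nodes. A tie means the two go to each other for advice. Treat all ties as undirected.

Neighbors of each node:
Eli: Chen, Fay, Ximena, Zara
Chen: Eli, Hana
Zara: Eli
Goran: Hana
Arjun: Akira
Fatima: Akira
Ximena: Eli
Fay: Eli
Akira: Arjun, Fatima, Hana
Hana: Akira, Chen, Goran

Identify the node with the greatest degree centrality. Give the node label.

Eli

Degrees — Akira:3, Arjun:1, Chen:2, Eli:4, Fatima:1, Fay:1, Goran:1, Hana:3, Ximena:1, Zara:1.
The maximum is 4, attained only by Eli.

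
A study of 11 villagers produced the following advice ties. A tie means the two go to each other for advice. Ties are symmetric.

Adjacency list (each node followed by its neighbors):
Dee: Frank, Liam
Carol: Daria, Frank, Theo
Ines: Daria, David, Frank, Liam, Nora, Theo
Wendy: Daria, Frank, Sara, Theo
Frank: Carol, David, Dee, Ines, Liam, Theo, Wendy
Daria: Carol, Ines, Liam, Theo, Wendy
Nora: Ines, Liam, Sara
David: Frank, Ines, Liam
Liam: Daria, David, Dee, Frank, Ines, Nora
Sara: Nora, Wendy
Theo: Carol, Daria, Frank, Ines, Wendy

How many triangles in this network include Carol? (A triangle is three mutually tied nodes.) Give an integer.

Carol's neighbors: Daria, Frank, and Theo.
Neighbor pairs that are themselves tied: Carol–Daria–Theo; Carol–Frank–Theo. Each forms one triangle with Carol, for 2 in total.

2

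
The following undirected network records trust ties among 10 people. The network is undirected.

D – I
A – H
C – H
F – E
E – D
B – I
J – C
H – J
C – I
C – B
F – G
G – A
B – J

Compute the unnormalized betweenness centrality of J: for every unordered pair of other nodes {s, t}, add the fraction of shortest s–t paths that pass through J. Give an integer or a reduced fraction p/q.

Pairs whose geodesics pass through J — B–G: 1/2; B–A: 1/2; B–H: 1/2.
All other pairs contribute 0.
Summing the contributions gives betweenness(J) = 3/2.

3/2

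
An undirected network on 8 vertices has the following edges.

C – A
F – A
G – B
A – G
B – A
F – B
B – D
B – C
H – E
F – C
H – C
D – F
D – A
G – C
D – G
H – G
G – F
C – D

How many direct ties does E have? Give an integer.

E is directly tied to H. That is 1 neighbor, so the degree of E is 1.

1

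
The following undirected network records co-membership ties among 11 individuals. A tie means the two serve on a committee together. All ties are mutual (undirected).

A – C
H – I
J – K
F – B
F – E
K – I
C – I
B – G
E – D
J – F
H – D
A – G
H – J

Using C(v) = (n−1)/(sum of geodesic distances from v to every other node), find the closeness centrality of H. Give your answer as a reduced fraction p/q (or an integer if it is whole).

Distances from H: A:3, B:3, C:2, D:1, E:2, F:2, G:4, I:1, J:1, K:2. Sum = 21.
n = 11, so closeness = 10/21.

10/21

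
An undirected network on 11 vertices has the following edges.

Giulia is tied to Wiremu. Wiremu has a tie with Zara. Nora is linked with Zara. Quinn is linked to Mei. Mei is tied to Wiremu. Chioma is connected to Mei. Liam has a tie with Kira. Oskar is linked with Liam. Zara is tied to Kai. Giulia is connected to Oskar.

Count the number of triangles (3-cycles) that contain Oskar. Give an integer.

Oskar's neighbors are Giulia and Liam, but none of them are tied to each other, so no triangle contains Oskar.

0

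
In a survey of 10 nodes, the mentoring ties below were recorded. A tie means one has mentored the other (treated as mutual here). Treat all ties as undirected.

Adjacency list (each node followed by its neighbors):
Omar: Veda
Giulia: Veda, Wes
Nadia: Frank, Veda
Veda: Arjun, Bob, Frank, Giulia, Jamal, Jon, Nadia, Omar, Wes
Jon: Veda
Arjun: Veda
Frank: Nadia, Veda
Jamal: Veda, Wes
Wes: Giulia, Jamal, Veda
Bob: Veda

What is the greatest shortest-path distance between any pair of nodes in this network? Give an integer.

2

Eccentricity of each node (its greatest distance to any other): Arjun:2, Bob:2, Frank:2, Giulia:2, Jamal:2, Jon:2, Nadia:2, Omar:2, Veda:1, Wes:2.
The maximum eccentricity is 2, realized for instance by the pair Jamal–Bob via Jamal – Veda – Bob. So the diameter is 2.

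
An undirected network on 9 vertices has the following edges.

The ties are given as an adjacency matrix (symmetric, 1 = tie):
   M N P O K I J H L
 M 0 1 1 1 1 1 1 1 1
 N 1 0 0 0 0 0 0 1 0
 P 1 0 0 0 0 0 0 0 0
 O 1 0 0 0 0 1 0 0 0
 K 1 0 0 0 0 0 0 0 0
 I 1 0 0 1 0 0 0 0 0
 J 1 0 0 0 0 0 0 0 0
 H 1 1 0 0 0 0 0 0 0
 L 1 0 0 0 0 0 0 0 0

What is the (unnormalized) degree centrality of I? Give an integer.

I is directly tied to M and O. That is 2 neighbors, so the degree of I is 2.

2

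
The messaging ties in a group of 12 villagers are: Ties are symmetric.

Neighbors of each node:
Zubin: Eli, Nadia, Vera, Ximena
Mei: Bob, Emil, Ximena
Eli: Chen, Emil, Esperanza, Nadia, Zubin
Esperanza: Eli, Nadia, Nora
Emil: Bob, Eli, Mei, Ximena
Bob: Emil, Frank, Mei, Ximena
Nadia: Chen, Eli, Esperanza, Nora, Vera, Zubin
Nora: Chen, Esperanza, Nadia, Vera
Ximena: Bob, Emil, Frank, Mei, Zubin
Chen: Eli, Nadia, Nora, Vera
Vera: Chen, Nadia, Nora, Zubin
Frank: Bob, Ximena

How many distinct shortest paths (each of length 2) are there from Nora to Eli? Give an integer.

3

The shortest distance is 2. The length-2 paths are: Nora–Esperanza–Eli; Nora–Nadia–Eli; Nora–Chen–Eli.
That gives 3 distinct shortest paths.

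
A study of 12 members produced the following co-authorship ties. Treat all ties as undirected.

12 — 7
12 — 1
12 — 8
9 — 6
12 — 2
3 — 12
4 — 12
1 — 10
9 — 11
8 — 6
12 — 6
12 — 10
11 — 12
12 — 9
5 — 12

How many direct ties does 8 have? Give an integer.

8 is directly tied to 6 and 12. That is 2 neighbors, so the degree of 8 is 2.

2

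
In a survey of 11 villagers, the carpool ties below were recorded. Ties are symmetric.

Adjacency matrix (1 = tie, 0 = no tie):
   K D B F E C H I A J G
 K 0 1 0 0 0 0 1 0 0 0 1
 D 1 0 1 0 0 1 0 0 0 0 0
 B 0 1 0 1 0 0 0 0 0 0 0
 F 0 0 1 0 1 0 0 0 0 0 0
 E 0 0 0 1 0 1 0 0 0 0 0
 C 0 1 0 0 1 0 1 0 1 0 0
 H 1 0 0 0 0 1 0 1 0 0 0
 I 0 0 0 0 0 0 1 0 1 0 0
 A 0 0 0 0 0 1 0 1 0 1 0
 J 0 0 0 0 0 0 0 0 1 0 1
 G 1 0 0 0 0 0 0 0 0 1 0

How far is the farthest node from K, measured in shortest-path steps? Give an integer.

Distances from K: A:3, B:2, C:2, D:1, E:3, F:3, G:1, H:1, I:2, J:2.
The largest is 3 (to F, A, and E), so the eccentricity of K is 3.

3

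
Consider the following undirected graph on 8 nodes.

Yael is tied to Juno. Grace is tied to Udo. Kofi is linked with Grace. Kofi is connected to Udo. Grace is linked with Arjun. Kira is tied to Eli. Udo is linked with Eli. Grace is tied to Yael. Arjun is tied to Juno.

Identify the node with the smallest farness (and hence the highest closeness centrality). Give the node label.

Grace

Farness (sum of distances to all others) for each node — Arjun:15, Eli:16, Grace:11, Juno:19, Kira:22, Kofi:14, Udo:12, Yael:15.
The smallest farness is 11, for Grace, so Grace has the highest closeness.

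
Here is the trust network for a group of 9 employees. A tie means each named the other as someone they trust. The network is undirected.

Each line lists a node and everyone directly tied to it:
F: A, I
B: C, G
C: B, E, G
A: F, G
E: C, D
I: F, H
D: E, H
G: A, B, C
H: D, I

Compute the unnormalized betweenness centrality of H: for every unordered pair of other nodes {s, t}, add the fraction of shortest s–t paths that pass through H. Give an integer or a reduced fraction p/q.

Pairs whose geodesics pass through H — A–D: 1/2; F–D: 1; F–E: 1/2; I–D: 1; I–E: 1; I–C: 1/2.
All other pairs contribute 0.
Summing the contributions gives betweenness(H) = 9/2.

9/2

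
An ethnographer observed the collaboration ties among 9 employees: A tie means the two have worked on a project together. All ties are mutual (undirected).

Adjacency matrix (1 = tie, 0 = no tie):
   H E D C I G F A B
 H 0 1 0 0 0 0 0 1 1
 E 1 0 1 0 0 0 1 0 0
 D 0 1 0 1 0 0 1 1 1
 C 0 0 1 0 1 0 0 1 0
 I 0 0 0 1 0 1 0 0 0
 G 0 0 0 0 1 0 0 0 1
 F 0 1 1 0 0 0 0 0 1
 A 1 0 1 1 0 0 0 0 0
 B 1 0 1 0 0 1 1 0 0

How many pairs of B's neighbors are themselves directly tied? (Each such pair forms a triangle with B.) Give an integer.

B's neighbors: D, F, G, and H.
Neighbor pairs that are themselves tied: B–D–F. Each forms one triangle with B, for 1 in total.

1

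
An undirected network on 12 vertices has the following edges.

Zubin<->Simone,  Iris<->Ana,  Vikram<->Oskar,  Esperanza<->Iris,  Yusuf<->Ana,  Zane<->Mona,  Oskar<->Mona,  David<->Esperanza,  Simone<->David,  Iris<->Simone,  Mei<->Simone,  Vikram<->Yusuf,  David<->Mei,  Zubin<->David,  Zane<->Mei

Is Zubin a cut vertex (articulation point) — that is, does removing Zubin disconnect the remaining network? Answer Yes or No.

Even without Zubin, every remaining node can still reach every other (the residual graph is connected), so Zubin is not a cut vertex.

No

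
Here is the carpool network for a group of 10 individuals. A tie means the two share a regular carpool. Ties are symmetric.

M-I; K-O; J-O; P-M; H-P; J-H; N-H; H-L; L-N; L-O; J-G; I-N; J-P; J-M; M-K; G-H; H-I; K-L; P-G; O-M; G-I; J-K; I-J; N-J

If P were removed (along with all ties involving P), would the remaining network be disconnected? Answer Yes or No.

Even without P, every remaining node can still reach every other (the residual graph is connected), so P is not a cut vertex.

No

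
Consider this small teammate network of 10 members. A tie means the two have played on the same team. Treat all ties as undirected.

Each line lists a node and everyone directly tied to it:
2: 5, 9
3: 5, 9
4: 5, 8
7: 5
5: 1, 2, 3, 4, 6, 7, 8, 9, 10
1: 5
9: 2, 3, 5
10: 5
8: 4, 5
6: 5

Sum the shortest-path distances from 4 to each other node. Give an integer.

Distances from 4: 1:2, 2:2, 3:2, 5:1, 6:2, 7:2, 8:1, 9:2, 10:2.
Sum = 2 + 2 + 2 + 1 + 2 + 2 + 1 + 2 + 2 = 16.

16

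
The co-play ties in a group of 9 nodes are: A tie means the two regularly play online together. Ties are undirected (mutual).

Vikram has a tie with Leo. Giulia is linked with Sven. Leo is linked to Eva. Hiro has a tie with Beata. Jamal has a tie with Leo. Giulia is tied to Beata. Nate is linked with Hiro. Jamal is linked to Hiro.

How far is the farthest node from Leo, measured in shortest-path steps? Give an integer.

Distances from Leo: Beata:3, Eva:1, Giulia:4, Hiro:2, Jamal:1, Nate:3, Sven:5, Vikram:1.
The largest is 5 (to Sven), so the eccentricity of Leo is 5.

5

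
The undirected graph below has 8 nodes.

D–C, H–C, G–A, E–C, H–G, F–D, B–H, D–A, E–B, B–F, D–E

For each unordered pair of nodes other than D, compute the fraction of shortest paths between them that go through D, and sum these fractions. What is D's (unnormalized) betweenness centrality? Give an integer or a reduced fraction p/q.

Pairs whose geodesics pass through D — C–F: 1; C–A: 1; E–F: 1/2; E–A: 1; E–G: 1/3; B–A: 2/3; F–A: 1; F–G: 1/2.
All other pairs contribute 0.
Summing the contributions gives betweenness(D) = 6.

6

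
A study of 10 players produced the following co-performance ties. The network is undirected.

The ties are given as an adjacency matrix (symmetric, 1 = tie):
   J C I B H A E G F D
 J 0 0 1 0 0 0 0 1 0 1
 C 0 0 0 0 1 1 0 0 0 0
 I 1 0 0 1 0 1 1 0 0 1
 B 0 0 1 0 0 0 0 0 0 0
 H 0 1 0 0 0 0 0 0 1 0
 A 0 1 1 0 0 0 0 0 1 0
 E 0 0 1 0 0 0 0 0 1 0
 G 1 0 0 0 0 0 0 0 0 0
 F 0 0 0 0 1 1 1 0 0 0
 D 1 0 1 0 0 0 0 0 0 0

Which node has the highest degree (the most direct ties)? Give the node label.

Degrees — A:3, B:1, C:2, D:2, E:2, F:3, G:1, H:2, I:5, J:3.
The maximum is 5, attained only by I.

I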